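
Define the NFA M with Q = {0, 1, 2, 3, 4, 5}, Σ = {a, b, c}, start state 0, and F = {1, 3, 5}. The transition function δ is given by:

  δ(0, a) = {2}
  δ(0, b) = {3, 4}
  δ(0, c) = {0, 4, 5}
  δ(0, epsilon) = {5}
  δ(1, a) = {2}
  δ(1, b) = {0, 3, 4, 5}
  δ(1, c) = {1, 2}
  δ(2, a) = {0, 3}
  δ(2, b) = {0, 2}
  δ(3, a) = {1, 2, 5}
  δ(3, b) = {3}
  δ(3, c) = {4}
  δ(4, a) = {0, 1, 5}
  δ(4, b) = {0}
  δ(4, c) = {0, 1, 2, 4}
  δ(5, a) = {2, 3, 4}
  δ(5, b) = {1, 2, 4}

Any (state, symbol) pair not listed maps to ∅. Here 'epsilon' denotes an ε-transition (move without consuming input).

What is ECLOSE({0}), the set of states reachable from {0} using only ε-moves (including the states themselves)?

{0, 5}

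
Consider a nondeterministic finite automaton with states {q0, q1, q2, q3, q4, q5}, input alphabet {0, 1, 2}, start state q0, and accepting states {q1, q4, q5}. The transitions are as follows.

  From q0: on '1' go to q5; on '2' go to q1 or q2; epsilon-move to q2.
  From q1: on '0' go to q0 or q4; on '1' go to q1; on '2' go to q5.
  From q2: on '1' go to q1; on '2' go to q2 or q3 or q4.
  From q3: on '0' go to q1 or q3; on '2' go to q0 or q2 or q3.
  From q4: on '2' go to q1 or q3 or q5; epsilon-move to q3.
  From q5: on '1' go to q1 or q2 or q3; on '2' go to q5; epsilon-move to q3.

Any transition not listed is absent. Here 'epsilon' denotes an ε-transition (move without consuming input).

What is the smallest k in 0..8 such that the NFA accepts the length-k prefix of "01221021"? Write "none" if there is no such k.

none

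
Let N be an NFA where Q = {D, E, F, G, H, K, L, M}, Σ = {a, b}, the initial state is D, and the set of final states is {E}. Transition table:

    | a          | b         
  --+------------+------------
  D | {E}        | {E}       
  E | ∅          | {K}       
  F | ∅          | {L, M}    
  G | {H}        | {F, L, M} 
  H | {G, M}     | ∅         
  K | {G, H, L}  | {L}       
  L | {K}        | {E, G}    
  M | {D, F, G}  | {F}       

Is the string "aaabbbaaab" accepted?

No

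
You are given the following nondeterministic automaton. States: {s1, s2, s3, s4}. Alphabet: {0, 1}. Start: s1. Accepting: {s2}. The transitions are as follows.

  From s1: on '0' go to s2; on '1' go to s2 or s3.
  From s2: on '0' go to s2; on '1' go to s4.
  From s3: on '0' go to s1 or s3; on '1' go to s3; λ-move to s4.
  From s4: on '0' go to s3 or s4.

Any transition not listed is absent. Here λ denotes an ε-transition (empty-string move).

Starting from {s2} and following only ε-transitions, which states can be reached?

Begin with {s2}.
No ε-moves leave this set, so the closure equals the set itself.

{s2}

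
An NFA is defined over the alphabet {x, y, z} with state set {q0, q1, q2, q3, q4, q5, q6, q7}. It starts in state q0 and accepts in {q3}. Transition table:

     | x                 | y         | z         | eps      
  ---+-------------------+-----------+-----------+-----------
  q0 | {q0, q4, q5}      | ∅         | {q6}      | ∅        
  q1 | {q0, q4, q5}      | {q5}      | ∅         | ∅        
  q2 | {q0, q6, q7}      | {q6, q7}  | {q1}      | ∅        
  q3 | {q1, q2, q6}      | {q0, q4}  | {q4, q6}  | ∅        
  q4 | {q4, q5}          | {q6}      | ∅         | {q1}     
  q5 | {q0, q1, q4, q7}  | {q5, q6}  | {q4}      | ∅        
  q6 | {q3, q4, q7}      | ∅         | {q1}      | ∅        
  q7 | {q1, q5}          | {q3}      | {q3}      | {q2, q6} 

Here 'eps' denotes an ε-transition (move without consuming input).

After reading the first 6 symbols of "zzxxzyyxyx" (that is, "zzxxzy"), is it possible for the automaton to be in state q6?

Yes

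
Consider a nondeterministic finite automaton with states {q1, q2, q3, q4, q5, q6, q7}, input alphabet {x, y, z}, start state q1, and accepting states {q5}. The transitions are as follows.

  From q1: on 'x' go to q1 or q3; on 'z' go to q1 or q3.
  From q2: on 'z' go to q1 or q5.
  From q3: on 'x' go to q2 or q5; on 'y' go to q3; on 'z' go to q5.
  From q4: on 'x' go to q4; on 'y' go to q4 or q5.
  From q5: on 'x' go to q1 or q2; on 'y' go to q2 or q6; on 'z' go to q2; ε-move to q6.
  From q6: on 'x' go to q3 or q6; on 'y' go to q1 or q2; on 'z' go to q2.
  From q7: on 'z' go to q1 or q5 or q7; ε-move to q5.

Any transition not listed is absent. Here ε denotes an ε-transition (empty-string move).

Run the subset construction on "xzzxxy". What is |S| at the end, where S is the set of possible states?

4

Start in {q1}.
Read 'x': {q1} → {q1, q3}.
Read 'z': {q1, q3} → {q1, q3, q5, q6}.
Read 'z': {q1, q3, q5, q6} → {q1, q2, q3, q5, q6}.
Read 'x': {q1, q2, q3, q5, q6} → {q1, q2, q3, q5, q6}.
Read 'x': {q1, q2, q3, q5, q6} → {q1, q2, q3, q5, q6}.
Read 'y': {q1, q2, q3, q5, q6} → {q1, q2, q3, q6}.
That set has 4 states.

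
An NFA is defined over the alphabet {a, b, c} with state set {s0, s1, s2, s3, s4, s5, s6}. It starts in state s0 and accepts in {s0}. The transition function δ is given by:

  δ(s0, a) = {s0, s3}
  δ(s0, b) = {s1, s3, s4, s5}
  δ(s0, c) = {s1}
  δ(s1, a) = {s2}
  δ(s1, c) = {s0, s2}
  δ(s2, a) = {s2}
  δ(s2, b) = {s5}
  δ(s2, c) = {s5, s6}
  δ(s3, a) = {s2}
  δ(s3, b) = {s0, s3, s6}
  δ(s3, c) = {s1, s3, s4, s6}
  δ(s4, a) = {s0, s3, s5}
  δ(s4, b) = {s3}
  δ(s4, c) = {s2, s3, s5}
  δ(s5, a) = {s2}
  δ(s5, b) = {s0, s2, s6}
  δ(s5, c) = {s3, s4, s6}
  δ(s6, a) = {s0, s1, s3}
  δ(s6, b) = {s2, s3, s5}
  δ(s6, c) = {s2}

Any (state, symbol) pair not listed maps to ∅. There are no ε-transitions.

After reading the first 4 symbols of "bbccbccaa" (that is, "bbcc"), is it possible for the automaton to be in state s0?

Start in {s0}.
Read 'b': s0→{s1, s3, s4, s5}; now {s1, s3, s4, s5}.
Read 'b': s1→∅, s3→{s0, s3, s6}, s4→{s3}, s5→{s0, s2, s6}; now {s0, s2, s3, s6}.
Read 'c': s0→{s1}, s2→{s5, s6}, s3→{s1, s3, s4, s6}, s6→{s2}; now {s1, s2, s3, s4, s5, s6}.
Read 'c': s1→{s0, s2}, s2→{s5, s6}, s3→{s1, s3, s4, s6}, s4→{s2, s3, s5}, s5→{s3, s4, s6}, s6→{s2}; now {s0, s1, s2, s3, s4, s5, s6}.
State s0 is in {s0, s1, s2, s3, s4, s5, s6}.

Yes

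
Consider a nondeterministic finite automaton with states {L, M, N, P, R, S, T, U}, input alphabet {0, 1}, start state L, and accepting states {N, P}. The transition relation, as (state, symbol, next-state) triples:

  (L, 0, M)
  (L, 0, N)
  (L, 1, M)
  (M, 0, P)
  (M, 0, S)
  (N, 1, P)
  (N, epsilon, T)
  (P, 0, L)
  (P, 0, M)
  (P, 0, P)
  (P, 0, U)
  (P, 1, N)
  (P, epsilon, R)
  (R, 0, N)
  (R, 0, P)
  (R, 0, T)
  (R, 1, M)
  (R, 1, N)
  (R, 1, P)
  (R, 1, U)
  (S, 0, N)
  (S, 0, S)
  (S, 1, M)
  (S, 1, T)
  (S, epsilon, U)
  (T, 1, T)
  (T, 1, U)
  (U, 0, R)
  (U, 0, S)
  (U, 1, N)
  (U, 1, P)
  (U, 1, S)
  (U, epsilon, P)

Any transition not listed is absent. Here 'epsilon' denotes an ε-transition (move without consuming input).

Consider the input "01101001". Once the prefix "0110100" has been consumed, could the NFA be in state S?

Yes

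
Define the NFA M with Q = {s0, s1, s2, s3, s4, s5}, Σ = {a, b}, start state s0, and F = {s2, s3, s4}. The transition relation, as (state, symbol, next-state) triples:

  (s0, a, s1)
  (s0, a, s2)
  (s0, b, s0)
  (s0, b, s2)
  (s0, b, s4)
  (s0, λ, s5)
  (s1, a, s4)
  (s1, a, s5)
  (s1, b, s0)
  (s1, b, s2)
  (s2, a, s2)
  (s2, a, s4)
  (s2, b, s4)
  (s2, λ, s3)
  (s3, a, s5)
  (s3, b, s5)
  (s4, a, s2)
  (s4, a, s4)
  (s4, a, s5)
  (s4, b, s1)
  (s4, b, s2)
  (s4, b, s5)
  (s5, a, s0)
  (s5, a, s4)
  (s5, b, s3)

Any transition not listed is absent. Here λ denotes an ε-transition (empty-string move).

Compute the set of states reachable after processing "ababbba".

{s0, s1, s2, s3, s4, s5}

Start: ε-closure({s0}) = {s0, s5}.
Read 'a': s0→{s1, s2}, s5→{s0, s4}; union {s0, s1, s2, s4}; ε-closure = {s0, s1, s2, s3, s4, s5}.
Read 'b': s0→{s0, s2, s4}, s1→{s0, s2}, s2→{s4}, s3→{s5}, s4→{s1, s2, s5}, s5→{s3}; now {s0, s1, s2, s3, s4, s5}.
Read 'a': s0→{s1, s2}, s1→{s4, s5}, s2→{s2, s4}, s3→{s5}, s4→{s2, s4, s5}, s5→{s0, s4}; union {s0, s1, s2, s4, s5}; ε-closure = {s0, s1, s2, s3, s4, s5}.
Read 'b': s0→{s0, s2, s4}, s1→{s0, s2}, s2→{s4}, s3→{s5}, s4→{s1, s2, s5}, s5→{s3}; now {s0, s1, s2, s3, s4, s5}.
Read 'b': s0→{s0, s2, s4}, s1→{s0, s2}, s2→{s4}, s3→{s5}, s4→{s1, s2, s5}, s5→{s3}; now {s0, s1, s2, s3, s4, s5}.
Read 'b': s0→{s0, s2, s4}, s1→{s0, s2}, s2→{s4}, s3→{s5}, s4→{s1, s2, s5}, s5→{s3}; now {s0, s1, s2, s3, s4, s5}.
Read 'a': s0→{s1, s2}, s1→{s4, s5}, s2→{s2, s4}, s3→{s5}, s4→{s2, s4, s5}, s5→{s0, s4}; union {s0, s1, s2, s4, s5}; ε-closure = {s0, s1, s2, s3, s4, s5}.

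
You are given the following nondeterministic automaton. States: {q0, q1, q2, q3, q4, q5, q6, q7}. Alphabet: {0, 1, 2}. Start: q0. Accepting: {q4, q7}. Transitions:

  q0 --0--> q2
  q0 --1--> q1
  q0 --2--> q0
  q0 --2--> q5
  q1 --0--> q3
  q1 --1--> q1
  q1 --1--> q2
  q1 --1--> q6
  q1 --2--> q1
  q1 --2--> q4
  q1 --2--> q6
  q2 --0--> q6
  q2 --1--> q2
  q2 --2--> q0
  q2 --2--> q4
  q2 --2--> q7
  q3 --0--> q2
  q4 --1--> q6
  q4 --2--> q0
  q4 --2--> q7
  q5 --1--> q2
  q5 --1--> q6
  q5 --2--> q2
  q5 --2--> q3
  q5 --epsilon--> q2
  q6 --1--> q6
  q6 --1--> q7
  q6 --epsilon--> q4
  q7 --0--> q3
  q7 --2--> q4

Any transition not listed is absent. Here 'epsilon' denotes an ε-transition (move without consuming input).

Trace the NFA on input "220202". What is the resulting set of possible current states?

{q0, q4, q7}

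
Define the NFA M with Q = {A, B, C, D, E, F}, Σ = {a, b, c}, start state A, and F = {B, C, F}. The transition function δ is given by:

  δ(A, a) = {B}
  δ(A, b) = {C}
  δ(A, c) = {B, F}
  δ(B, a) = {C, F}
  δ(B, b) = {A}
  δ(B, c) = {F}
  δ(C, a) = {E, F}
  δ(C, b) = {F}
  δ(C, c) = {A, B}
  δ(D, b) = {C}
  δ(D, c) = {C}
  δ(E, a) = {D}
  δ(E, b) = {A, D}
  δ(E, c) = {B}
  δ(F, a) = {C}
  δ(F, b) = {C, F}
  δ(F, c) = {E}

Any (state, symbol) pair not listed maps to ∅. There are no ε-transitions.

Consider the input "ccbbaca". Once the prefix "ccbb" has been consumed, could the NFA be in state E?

No

Start in {A}.
Read 'c': {A} → {B, F}.
Read 'c': {B, F} → {E, F}.
Read 'b': {E, F} → {A, C, D, F}.
Read 'b': {A, C, D, F} → {C, F}.
State E is not in {C, F}.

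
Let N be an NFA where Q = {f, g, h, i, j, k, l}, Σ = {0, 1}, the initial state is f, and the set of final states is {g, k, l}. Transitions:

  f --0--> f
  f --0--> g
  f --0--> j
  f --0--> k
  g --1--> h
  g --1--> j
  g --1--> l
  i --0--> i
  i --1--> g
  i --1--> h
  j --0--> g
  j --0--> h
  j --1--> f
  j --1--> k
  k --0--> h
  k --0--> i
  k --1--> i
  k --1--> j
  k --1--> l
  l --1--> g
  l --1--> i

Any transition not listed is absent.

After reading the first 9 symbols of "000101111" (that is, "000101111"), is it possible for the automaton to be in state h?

Yes

Start in {f}.
Read '0': f→{f, g, j, k}; now {f, g, j, k}.
Read '0': f→{f, g, j, k}, g→∅, j→{g, h}, k→{h, i}; now {f, g, h, i, j, k}.
Read '0': f→{f, g, j, k}, g→∅, h→∅, i→{i}, j→{g, h}, k→{h, i}; now {f, g, h, i, j, k}.
Read '1': f→∅, g→{h, j, l}, h→∅, i→{g, h}, j→{f, k}, k→{i, j, l}; now {f, g, h, i, j, k, l}.
Read '0': f→{f, g, j, k}, g→∅, h→∅, i→{i}, j→{g, h}, k→{h, i}, l→∅; now {f, g, h, i, j, k}.
Read '1': f→∅, g→{h, j, l}, h→∅, i→{g, h}, j→{f, k}, k→{i, j, l}; now {f, g, h, i, j, k, l}.
Read '1': f→∅, g→{h, j, l}, h→∅, i→{g, h}, j→{f, k}, k→{i, j, l}, l→{g, i}; now {f, g, h, i, j, k, l}.
Read '1': f→∅, g→{h, j, l}, h→∅, i→{g, h}, j→{f, k}, k→{i, j, l}, l→{g, i}; now {f, g, h, i, j, k, l}.
Read '1': f→∅, g→{h, j, l}, h→∅, i→{g, h}, j→{f, k}, k→{i, j, l}, l→{g, i}; now {f, g, h, i, j, k, l}.
State h is in {f, g, h, i, j, k, l}.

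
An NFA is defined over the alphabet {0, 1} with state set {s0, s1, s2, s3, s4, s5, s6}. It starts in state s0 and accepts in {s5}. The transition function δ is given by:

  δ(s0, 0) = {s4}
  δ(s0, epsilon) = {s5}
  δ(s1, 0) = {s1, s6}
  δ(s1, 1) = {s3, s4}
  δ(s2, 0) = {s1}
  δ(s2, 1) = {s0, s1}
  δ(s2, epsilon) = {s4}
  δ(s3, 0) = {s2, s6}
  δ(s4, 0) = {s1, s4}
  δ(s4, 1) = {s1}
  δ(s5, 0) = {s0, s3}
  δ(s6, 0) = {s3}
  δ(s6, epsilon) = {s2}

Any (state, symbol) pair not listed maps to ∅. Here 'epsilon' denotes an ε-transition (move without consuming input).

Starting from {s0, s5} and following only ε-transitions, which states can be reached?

Begin with {s0, s5}.
No ε-moves leave this set, so the closure equals the set itself.

{s0, s5}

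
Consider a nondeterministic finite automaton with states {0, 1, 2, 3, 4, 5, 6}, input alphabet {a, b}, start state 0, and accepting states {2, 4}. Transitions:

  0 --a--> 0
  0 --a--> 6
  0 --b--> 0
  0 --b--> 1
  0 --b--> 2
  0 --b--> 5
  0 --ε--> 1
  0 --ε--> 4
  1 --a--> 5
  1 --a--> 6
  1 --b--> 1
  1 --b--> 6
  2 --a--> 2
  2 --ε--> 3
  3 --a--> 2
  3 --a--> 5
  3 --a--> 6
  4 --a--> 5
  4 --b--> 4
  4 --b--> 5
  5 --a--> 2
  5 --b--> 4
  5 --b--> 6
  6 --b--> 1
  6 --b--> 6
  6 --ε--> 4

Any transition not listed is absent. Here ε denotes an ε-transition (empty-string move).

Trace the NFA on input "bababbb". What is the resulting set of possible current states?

{0, 1, 2, 3, 4, 5, 6}

Start: ε-closure({0}) = {0, 1, 4}.
Read 'b': {0, 1, 4} → {0, 1, 2, 3, 4, 5, 6}.
Read 'a': {0, 1, 2, 3, 4, 5, 6} → {0, 1, 2, 3, 4, 5, 6}.
Read 'b': {0, 1, 2, 3, 4, 5, 6} → {0, 1, 2, 3, 4, 5, 6}.
Read 'a': {0, 1, 2, 3, 4, 5, 6} → {0, 1, 2, 3, 4, 5, 6}.
Read 'b': {0, 1, 2, 3, 4, 5, 6} → {0, 1, 2, 3, 4, 5, 6}.
Read 'b': {0, 1, 2, 3, 4, 5, 6} → {0, 1, 2, 3, 4, 5, 6}.
Read 'b': {0, 1, 2, 3, 4, 5, 6} → {0, 1, 2, 3, 4, 5, 6}.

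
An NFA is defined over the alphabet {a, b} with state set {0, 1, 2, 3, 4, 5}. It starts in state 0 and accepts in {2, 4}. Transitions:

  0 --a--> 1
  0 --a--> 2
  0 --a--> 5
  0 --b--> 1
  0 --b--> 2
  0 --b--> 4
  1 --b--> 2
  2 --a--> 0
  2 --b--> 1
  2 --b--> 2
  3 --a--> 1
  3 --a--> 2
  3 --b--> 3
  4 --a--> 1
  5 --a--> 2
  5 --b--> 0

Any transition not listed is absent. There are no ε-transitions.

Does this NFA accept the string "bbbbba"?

Start in {0}.
Read 'b': 0→{1, 2, 4}; now {1, 2, 4}.
Read 'b': 1→{2}, 2→{1, 2}, 4→∅; now {1, 2}.
Read 'b': 1→{2}, 2→{1, 2}; now {1, 2}.
Read 'b': 1→{2}, 2→{1, 2}; now {1, 2}.
Read 'b': 1→{2}, 2→{1, 2}; now {1, 2}.
Read 'a': 1→∅, 2→{0}; now {0}.
The final set {0} contains no accepting state.

No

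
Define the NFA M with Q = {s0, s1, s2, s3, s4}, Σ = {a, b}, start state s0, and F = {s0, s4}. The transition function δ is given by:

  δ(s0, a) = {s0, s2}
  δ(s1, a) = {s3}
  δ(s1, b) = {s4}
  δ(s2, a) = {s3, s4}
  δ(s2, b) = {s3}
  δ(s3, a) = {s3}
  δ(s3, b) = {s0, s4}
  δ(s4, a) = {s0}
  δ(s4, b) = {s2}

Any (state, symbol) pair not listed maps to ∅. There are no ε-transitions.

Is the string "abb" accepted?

Yes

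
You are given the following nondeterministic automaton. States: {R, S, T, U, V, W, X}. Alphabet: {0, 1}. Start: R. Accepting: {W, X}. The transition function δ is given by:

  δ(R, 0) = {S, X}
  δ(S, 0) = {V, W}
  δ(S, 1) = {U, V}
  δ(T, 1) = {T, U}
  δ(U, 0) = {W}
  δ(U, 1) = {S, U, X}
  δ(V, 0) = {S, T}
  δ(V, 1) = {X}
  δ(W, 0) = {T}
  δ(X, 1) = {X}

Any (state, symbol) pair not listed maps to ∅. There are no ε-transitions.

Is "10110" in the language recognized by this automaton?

No

Start in {R}.
Read '1': R→∅; now ∅.
The set is empty and remains empty for the remaining 4 symbols.
The final set ∅ contains no accepting state.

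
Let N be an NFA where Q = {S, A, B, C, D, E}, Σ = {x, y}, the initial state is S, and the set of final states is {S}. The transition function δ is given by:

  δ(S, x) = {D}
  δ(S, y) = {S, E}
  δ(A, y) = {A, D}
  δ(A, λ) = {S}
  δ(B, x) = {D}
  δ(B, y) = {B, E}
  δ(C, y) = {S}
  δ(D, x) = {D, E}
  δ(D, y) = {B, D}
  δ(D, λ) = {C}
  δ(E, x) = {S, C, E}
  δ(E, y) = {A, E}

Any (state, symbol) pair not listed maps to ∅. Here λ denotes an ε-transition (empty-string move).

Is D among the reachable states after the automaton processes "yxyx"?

Start in {S}.
Read 'y': {S} → {S, E}.
Read 'x': {S, E} → {S, C, D, E}.
Read 'y': {S, C, D, E} → {S, A, B, C, D, E}.
Read 'x': {S, A, B, C, D, E} → {S, C, D, E}.
State D is in {S, C, D, E}.

Yes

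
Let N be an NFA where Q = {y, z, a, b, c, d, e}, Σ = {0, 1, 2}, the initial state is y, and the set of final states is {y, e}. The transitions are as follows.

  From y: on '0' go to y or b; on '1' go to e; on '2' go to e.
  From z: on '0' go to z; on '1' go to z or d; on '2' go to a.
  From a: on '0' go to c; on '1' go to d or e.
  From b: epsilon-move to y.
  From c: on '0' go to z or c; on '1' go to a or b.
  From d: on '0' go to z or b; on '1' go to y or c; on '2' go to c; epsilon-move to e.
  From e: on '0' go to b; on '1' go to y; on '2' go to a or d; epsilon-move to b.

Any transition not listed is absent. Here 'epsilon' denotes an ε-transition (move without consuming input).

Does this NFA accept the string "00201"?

Start in {y}.
Read '0': {y} → {y, b}.
Read '0': {y, b} → {y, b}.
Read '2': {y, b} → {y, b, e}.
Read '0': {y, b, e} → {y, b}.
Read '1': {y, b} → {y, b, e}.
The final set {y, b, e} contains the accepting states y, e.

Yes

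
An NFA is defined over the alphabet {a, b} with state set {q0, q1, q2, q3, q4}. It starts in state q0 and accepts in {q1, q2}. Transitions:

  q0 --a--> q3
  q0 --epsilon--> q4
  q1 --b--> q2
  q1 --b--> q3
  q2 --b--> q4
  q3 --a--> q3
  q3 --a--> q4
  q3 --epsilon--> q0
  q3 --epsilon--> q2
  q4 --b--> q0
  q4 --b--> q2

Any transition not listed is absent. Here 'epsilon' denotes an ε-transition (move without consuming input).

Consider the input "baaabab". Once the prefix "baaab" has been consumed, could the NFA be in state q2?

Yes

Start: ε-closure({q0}) = {q0, q4}.
Read 'b': q0→∅, q4→{q0, q2}; union {q0, q2}; ε-closure = {q0, q2, q4}.
Read 'a': q0→{q3}, q2→∅, q4→∅; union {q3}; ε-closure = {q0, q2, q3, q4}.
Read 'a': q0→{q3}, q2→∅, q3→{q3, q4}, q4→∅; union {q3, q4}; ε-closure = {q0, q2, q3, q4}.
Read 'a': q0→{q3}, q2→∅, q3→{q3, q4}, q4→∅; union {q3, q4}; ε-closure = {q0, q2, q3, q4}.
Read 'b': q0→∅, q2→{q4}, q3→∅, q4→{q0, q2}; now {q0, q2, q4}.
State q2 is in {q0, q2, q4}.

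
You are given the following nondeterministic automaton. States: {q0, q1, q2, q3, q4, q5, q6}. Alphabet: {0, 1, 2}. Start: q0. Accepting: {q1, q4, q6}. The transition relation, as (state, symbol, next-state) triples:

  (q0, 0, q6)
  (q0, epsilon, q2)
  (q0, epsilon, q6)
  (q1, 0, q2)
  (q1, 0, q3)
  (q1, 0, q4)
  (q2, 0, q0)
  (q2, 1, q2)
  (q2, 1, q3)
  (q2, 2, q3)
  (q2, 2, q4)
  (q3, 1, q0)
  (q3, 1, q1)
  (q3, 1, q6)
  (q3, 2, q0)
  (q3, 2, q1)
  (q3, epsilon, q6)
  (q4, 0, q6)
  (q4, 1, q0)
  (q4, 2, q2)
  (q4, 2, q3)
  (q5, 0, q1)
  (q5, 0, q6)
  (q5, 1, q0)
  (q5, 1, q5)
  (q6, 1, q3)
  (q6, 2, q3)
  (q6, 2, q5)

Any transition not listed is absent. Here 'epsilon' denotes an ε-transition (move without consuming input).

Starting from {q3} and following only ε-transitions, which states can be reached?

{q3, q6}

Begin with {q3}.
ε-move q3 → q6; add q6.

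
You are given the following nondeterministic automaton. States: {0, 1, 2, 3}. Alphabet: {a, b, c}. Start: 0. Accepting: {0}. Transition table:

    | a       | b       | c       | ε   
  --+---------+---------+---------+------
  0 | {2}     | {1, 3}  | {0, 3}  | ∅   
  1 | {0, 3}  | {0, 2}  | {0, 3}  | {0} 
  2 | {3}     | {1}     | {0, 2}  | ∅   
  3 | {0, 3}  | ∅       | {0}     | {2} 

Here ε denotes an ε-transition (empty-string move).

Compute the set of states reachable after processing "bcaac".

{0, 2, 3}

Start in {0}.
Read 'b': 0→{1, 3}; union {1, 3}; ε-closure = {0, 1, 2, 3}.
Read 'c': 0→{0, 3}, 1→{0, 3}, 2→{0, 2}, 3→{0}; now {0, 2, 3}.
Read 'a': 0→{2}, 2→{3}, 3→{0, 3}; now {0, 2, 3}.
Read 'a': 0→{2}, 2→{3}, 3→{0, 3}; now {0, 2, 3}.
Read 'c': 0→{0, 3}, 2→{0, 2}, 3→{0}; now {0, 2, 3}.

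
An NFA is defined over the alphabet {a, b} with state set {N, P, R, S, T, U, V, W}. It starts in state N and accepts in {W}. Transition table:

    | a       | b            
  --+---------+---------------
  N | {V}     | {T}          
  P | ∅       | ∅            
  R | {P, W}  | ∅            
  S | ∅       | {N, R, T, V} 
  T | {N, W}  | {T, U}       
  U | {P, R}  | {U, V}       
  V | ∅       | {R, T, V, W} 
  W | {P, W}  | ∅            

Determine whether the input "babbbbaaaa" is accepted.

Start in {N}.
Read 'b': {N} → {T}.
Read 'a': {T} → {N, W}.
Read 'b': {N, W} → {T}.
Read 'b': {T} → {T, U}.
Read 'b': {T, U} → {T, U, V}.
Read 'b': {T, U, V} → {R, T, U, V, W}.
Read 'a': {R, T, U, V, W} → {N, P, R, W}.
Read 'a': {N, P, R, W} → {P, V, W}.
Read 'a': {P, V, W} → {P, W}.
Read 'a': {P, W} → {P, W}.
The final set {P, W} contains the accepting state W.

Yes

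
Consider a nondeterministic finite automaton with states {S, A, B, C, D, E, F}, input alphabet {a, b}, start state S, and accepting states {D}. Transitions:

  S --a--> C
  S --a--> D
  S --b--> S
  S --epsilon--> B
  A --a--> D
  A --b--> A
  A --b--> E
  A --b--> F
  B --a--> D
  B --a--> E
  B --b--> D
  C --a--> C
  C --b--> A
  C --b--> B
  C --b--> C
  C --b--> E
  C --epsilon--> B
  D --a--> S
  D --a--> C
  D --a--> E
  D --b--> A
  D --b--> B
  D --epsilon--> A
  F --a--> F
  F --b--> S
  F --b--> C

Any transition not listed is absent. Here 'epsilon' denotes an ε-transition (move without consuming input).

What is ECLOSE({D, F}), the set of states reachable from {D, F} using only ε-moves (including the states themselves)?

Begin with {D, F}.
ε-move D → A; add A.

{A, D, F}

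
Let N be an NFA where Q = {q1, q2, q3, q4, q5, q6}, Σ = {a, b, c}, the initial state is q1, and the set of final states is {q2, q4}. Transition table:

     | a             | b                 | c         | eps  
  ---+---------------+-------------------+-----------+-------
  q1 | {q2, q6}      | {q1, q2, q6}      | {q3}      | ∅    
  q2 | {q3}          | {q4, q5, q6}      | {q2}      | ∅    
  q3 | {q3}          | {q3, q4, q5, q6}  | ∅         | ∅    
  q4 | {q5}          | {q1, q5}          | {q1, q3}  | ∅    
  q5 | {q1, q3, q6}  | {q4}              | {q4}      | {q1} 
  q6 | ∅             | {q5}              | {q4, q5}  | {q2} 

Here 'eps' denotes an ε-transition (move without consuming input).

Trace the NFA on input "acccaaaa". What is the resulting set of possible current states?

Start in {q1}.
Read 'a': q1→{q2, q6}; now {q2, q6}.
Read 'c': q2→{q2}, q6→{q4, q5}; union {q2, q4, q5}; ε-closure = {q1, q2, q4, q5}.
Read 'c': q1→{q3}, q2→{q2}, q4→{q1, q3}, q5→{q4}; now {q1, q2, q3, q4}.
Read 'c': q1→{q3}, q2→{q2}, q3→∅, q4→{q1, q3}; now {q1, q2, q3}.
Read 'a': q1→{q2, q6}, q2→{q3}, q3→{q3}; now {q2, q3, q6}.
Read 'a': q2→{q3}, q3→{q3}, q6→∅; now {q3}.
Read 'a': q3→{q3}; now {q3}.
Read 'a': q3→{q3}; now {q3}.

{q3}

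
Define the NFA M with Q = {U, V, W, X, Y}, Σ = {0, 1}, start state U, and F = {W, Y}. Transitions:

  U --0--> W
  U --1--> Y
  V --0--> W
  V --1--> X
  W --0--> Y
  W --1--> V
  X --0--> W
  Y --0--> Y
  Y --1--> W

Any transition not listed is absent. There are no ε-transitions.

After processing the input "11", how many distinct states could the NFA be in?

1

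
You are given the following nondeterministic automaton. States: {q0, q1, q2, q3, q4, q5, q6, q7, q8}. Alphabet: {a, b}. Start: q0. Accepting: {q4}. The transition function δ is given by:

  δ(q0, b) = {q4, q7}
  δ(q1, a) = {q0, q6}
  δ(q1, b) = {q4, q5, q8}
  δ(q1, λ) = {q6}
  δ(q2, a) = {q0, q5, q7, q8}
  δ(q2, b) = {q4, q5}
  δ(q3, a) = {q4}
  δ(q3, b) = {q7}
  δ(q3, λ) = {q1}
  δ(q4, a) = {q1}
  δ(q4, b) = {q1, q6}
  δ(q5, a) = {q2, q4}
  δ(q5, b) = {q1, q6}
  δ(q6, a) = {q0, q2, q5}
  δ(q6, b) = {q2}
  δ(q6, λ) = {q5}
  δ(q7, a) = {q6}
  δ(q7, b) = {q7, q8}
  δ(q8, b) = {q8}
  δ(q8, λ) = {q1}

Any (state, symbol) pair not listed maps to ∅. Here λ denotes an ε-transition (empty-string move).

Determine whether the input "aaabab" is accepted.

No

Start in {q0}.
Read 'a': q0→∅; now ∅.
The set is empty and remains empty for the remaining 5 symbols.
The final set ∅ contains no accepting state.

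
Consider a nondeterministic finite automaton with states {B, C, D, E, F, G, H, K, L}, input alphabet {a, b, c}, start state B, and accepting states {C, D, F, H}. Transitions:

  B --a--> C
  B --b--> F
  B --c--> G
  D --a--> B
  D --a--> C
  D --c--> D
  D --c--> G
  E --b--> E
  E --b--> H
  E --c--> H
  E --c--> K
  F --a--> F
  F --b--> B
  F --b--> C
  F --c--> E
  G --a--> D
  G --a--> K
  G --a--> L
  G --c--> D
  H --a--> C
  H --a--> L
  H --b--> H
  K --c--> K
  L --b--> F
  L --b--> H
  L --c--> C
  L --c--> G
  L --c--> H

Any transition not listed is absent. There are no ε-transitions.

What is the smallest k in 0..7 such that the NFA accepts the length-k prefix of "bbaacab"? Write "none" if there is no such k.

Start in {B}.
Read 'b': {B} → {F}.
None of the earlier sets intersect F, but {F} does.

1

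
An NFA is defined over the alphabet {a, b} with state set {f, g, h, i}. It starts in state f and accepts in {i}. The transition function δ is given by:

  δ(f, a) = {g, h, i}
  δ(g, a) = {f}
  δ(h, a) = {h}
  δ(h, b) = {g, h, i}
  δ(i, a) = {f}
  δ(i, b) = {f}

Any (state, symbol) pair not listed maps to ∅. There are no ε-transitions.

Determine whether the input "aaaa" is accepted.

No

Start in {f}.
Read 'a': f→{g, h, i}; now {g, h, i}.
Read 'a': g→{f}, h→{h}, i→{f}; now {f, h}.
Read 'a': f→{g, h, i}, h→{h}; now {g, h, i}.
Read 'a': g→{f}, h→{h}, i→{f}; now {f, h}.
The final set {f, h} contains no accepting state.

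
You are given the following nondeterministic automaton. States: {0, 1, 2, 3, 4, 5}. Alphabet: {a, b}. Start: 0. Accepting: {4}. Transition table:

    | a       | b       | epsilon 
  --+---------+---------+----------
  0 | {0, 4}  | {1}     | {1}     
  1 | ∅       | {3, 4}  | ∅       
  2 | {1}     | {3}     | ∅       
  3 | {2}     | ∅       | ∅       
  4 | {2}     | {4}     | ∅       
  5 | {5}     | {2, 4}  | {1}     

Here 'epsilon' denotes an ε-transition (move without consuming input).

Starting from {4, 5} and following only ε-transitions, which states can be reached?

{1, 4, 5}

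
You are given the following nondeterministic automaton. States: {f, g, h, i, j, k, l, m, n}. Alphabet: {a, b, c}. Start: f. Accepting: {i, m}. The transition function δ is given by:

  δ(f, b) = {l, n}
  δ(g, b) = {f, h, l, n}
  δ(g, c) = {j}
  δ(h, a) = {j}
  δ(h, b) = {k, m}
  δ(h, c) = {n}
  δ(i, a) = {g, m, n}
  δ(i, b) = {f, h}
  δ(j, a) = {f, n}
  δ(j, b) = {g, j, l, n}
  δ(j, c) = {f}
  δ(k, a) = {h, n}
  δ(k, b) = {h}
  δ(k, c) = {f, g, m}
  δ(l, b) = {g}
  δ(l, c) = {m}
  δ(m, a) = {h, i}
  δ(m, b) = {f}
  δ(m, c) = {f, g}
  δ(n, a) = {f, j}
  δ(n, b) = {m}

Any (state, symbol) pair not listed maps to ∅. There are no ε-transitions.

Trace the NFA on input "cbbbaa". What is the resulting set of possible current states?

∅

Start in {f}.
Read 'c': f→∅; now ∅.
The set is empty and remains empty for the remaining 5 symbols.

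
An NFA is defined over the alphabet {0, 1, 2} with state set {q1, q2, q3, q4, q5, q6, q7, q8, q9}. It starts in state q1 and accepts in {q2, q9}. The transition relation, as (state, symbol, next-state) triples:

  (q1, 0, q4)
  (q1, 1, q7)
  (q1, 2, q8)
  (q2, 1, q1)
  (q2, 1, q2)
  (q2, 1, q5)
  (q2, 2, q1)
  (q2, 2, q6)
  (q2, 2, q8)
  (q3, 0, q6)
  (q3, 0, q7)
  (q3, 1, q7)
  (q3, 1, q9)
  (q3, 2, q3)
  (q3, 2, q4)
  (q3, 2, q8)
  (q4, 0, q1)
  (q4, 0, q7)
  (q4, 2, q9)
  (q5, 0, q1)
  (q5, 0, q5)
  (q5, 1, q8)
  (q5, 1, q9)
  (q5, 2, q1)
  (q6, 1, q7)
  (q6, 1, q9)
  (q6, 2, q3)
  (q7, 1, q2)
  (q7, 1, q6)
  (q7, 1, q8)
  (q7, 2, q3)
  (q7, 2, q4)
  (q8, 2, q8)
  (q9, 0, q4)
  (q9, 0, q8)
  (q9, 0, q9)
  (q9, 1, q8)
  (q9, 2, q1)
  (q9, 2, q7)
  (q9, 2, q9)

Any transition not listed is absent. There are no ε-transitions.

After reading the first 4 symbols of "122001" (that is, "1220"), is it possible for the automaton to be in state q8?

Yes

Start in {q1}.
Read '1': {q1} → {q7}.
Read '2': {q7} → {q3, q4}.
Read '2': {q3, q4} → {q3, q4, q8, q9}.
Read '0': {q3, q4, q8, q9} → {q1, q4, q6, q7, q8, q9}.
State q8 is in {q1, q4, q6, q7, q8, q9}.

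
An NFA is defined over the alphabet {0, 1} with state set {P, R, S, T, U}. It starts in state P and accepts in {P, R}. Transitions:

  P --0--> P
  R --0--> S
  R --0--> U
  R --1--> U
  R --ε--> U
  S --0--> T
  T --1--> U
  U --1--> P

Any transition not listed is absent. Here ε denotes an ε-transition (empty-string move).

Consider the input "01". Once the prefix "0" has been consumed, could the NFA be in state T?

Start in {P}.
Read '0': {P} → {P}.
State T is not in {P}.

No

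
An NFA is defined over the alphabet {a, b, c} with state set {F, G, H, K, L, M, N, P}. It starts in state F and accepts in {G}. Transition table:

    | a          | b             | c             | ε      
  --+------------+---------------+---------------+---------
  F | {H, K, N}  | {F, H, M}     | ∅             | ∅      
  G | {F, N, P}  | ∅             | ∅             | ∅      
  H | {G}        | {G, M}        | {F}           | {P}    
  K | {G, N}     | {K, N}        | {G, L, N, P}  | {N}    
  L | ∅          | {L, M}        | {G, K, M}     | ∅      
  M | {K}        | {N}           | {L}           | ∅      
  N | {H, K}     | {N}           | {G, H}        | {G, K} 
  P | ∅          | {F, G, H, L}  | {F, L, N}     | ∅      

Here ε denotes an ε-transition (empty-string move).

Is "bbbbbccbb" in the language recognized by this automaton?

Start in {F}.
Read 'b': F→{F, H, M}; union {F, H, M}; ε-closure = {F, H, M, P}.
Read 'b': F→{F, H, M}, H→{G, M}, M→{N}, P→{F, G, H, L}; union {F, G, H, L, M, N}; ε-closure = {F, G, H, K, L, M, N, P}.
Read 'b': F→{F, H, M}, G→∅, H→{G, M}, K→{K, N}, L→{L, M}, M→{N}, N→{N}, P→{F, G, H, L}; union {F, G, H, K, L, M, N}; ε-closure = {F, G, H, K, L, M, N, P}.
Read 'b': F→{F, H, M}, G→∅, H→{G, M}, K→{K, N}, L→{L, M}, M→{N}, N→{N}, P→{F, G, H, L}; union {F, G, H, K, L, M, N}; ε-closure = {F, G, H, K, L, M, N, P}.
Read 'b': F→{F, H, M}, G→∅, H→{G, M}, K→{K, N}, L→{L, M}, M→{N}, N→{N}, P→{F, G, H, L}; union {F, G, H, K, L, M, N}; ε-closure = {F, G, H, K, L, M, N, P}.
Read 'c': F→∅, G→∅, H→{F}, K→{G, L, N, P}, L→{G, K, M}, M→{L}, N→{G, H}, P→{F, L, N}; now {F, G, H, K, L, M, N, P}.
Read 'c': F→∅, G→∅, H→{F}, K→{G, L, N, P}, L→{G, K, M}, M→{L}, N→{G, H}, P→{F, L, N}; now {F, G, H, K, L, M, N, P}.
Read 'b': F→{F, H, M}, G→∅, H→{G, M}, K→{K, N}, L→{L, M}, M→{N}, N→{N}, P→{F, G, H, L}; union {F, G, H, K, L, M, N}; ε-closure = {F, G, H, K, L, M, N, P}.
Read 'b': F→{F, H, M}, G→∅, H→{G, M}, K→{K, N}, L→{L, M}, M→{N}, N→{N}, P→{F, G, H, L}; union {F, G, H, K, L, M, N}; ε-closure = {F, G, H, K, L, M, N, P}.
The final set {F, G, H, K, L, M, N, P} contains the accepting state G.

Yes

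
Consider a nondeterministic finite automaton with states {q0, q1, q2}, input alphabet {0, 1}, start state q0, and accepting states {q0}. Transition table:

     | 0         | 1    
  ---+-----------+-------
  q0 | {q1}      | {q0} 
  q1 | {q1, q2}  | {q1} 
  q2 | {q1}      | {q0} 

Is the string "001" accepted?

Start in {q0}.
Read '0': {q0} → {q1}.
Read '0': {q1} → {q1, q2}.
Read '1': {q1, q2} → {q0, q1}.
The final set {q0, q1} contains the accepting state q0.

Yes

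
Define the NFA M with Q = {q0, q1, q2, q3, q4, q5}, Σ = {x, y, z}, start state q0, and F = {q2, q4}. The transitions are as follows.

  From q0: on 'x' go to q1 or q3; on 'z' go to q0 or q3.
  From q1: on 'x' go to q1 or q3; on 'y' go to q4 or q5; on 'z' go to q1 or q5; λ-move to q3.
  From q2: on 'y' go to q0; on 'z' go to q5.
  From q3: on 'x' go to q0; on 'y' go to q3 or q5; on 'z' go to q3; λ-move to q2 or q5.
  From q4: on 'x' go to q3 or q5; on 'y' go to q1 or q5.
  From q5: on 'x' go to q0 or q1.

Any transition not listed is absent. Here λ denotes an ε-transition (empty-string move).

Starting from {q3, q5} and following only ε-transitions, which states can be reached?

{q2, q3, q5}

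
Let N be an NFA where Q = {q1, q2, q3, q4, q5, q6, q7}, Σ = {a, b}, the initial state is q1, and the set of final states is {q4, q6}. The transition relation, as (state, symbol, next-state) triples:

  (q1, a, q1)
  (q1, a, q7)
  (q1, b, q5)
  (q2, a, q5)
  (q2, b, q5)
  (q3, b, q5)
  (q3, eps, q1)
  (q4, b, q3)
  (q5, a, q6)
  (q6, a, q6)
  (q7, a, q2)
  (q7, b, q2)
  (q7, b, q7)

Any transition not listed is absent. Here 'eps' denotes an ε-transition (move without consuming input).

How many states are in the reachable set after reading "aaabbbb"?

3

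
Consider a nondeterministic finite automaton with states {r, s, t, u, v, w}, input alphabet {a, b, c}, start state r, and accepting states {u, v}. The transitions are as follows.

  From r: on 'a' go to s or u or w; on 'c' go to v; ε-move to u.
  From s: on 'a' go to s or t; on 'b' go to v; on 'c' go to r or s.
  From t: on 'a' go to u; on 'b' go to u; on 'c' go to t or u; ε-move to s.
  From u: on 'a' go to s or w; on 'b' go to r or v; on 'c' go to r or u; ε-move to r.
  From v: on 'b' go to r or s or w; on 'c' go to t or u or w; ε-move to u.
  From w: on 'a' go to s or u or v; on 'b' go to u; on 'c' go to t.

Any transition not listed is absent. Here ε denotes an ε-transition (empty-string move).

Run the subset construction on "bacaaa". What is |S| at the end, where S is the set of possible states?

Start: ε-closure({r}) = {r, u}.
Read 'b': r→∅, u→{r, v}; union {r, v}; ε-closure = {r, u, v}.
Read 'a': r→{s, u, w}, u→{s, w}, v→∅; union {s, u, w}; ε-closure = {r, s, u, w}.
Read 'c': r→{v}, s→{r, s}, u→{r, u}, w→{t}; now {r, s, t, u, v}.
Read 'a': r→{s, u, w}, s→{s, t}, t→{u}, u→{s, w}, v→∅; union {s, t, u, w}; ε-closure = {r, s, t, u, w}.
Read 'a': r→{s, u, w}, s→{s, t}, t→{u}, u→{s, w}, w→{s, u, v}; union {s, t, u, v, w}; ε-closure = {r, s, t, u, v, w}.
Read 'a': r→{s, u, w}, s→{s, t}, t→{u}, u→{s, w}, v→∅, w→{s, u, v}; union {s, t, u, v, w}; ε-closure = {r, s, t, u, v, w}.
That set has 6 states.

6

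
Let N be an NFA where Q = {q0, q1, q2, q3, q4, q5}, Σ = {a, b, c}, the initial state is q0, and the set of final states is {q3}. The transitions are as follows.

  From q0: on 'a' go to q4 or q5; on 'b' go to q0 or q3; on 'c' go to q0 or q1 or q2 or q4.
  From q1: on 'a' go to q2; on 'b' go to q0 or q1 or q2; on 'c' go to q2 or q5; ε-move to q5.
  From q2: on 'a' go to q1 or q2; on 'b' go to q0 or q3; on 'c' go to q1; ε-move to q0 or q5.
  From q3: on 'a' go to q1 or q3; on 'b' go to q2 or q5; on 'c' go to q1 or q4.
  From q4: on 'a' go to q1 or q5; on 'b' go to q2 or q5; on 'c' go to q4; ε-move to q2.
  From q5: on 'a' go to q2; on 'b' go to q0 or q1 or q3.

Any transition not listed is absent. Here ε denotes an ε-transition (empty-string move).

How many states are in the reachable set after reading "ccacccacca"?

Start in {q0}.
Read 'c': {q0} → {q0, q1, q2, q4, q5}.
Read 'c': {q0, q1, q2, q4, q5} → {q0, q1, q2, q4, q5}.
Read 'a': {q0, q1, q2, q4, q5} → {q0, q1, q2, q4, q5}.
Read 'c': {q0, q1, q2, q4, q5} → {q0, q1, q2, q4, q5}.
Read 'c': {q0, q1, q2, q4, q5} → {q0, q1, q2, q4, q5}.
Read 'c': {q0, q1, q2, q4, q5} → {q0, q1, q2, q4, q5}.
Read 'a': {q0, q1, q2, q4, q5} → {q0, q1, q2, q4, q5}.
Read 'c': {q0, q1, q2, q4, q5} → {q0, q1, q2, q4, q5}.
Read 'c': {q0, q1, q2, q4, q5} → {q0, q1, q2, q4, q5}.
Read 'a': {q0, q1, q2, q4, q5} → {q0, q1, q2, q4, q5}.
That set has 5 states.

5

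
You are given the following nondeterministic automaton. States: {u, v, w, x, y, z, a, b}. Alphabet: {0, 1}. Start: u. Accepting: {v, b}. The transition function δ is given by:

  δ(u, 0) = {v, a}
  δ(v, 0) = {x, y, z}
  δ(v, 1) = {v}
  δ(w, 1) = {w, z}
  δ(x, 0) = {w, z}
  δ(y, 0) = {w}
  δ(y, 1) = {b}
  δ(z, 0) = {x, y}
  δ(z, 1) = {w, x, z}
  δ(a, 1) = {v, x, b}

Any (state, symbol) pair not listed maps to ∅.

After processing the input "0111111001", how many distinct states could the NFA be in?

4

Start in {u}.
Read '0': {u} → {v, a}.
Read '1': {v, a} → {v, x, b}.
Read '1': {v, x, b} → {v}.
Read '1': {v} → {v}.
Read '1': {v} → {v}.
Read '1': {v} → {v}.
Read '1': {v} → {v}.
Read '0': {v} → {x, y, z}.
Read '0': {x, y, z} → {w, x, y, z}.
Read '1': {w, x, y, z} → {w, x, z, b}.
That set has 4 states.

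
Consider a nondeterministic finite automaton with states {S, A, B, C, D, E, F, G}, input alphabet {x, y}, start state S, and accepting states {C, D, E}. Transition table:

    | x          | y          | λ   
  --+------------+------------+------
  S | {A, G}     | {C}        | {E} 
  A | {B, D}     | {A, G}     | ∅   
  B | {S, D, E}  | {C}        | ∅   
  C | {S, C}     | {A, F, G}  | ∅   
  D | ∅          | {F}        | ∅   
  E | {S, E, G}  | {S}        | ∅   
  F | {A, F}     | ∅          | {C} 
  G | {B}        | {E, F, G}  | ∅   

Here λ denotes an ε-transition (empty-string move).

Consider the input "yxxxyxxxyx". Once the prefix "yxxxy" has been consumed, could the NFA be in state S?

Yes

Start: ε-closure({S}) = {S, E}.
Read 'y': S→{C}, E→{S}; union {S, C}; ε-closure = {S, C, E}.
Read 'x': S→{A, G}, C→{S, C}, E→{S, E, G}; now {S, A, C, E, G}.
Read 'x': S→{A, G}, A→{B, D}, C→{S, C}, E→{S, E, G}, G→{B}; now {S, A, B, C, D, E, G}.
Read 'x': S→{A, G}, A→{B, D}, B→{S, D, E}, C→{S, C}, D→∅, E→{S, E, G}, G→{B}; now {S, A, B, C, D, E, G}.
Read 'y': S→{C}, A→{A, G}, B→{C}, C→{A, F, G}, D→{F}, E→{S}, G→{E, F, G}; now {S, A, C, E, F, G}.
State S is in {S, A, C, E, F, G}.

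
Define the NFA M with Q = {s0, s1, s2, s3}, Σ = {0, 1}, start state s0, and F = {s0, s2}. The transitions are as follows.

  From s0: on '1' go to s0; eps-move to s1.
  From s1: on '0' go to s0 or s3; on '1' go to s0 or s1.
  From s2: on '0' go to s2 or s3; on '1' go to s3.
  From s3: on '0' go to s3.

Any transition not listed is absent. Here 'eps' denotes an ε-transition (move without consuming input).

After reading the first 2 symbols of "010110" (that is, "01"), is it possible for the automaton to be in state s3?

Start: ε-closure({s0}) = {s0, s1}.
Read '0': {s0, s1} → {s0, s1, s3}.
Read '1': {s0, s1, s3} → {s0, s1}.
State s3 is not in {s0, s1}.

No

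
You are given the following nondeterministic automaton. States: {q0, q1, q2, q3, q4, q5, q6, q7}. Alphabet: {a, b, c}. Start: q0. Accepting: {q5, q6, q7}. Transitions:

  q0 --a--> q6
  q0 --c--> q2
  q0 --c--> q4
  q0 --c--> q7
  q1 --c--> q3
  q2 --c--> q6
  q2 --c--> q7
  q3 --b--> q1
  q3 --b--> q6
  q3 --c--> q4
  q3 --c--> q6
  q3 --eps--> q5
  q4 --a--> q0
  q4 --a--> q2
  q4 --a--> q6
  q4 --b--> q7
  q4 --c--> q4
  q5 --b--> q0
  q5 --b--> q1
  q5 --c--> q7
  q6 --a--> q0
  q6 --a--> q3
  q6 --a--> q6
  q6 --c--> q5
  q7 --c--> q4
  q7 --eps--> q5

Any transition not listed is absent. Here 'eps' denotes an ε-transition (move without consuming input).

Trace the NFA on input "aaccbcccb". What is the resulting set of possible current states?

Start in {q0}.
Read 'a': {q0} → {q6}.
Read 'a': {q6} → {q0, q3, q5, q6}.
Read 'c': {q0, q3, q5, q6} → {q2, q4, q5, q6, q7}.
Read 'c': {q2, q4, q5, q6, q7} → {q4, q5, q6, q7}.
Read 'b': {q4, q5, q6, q7} → {q0, q1, q5, q7}.
Read 'c': {q0, q1, q5, q7} → {q2, q3, q4, q5, q7}.
Read 'c': {q2, q3, q4, q5, q7} → {q4, q5, q6, q7}.
Read 'c': {q4, q5, q6, q7} → {q4, q5, q7}.
Read 'b': {q4, q5, q7} → {q0, q1, q5, q7}.

{q0, q1, q5, q7}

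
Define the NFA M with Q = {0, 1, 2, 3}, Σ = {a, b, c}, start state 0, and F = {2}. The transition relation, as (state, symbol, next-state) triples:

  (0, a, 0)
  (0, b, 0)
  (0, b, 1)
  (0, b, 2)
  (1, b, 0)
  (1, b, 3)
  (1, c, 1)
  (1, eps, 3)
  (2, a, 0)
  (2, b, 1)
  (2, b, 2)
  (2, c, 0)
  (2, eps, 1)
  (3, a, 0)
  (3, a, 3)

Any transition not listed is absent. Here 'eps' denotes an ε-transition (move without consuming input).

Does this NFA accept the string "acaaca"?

Start in {0}.
Read 'a': 0→{0}; now {0}.
Read 'c': 0→∅; now ∅.
The set is empty and remains empty for the remaining 4 symbols.
The final set ∅ contains no accepting state.

No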